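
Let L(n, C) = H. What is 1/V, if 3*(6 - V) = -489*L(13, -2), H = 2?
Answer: 1/332 ≈ 0.0030120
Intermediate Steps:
L(n, C) = 2
V = 332 (V = 6 - (-163)*2 = 6 - ⅓*(-978) = 6 + 326 = 332)
1/V = 1/332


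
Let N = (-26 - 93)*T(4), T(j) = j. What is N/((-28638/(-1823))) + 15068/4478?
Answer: -863564540/32060241 ≈ -26.936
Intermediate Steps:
N = -476 (N = (-26 - 93)*4 = -119*4 = -476)
N/((-28638/(-1823))) + 15068/4478 = -476/((-28638/(-1823))) + 15068/4478 = -476/((-28638*(-1/1823))) + 15068*(1/4478) = -476/28638/1823 + 7534/2239 = -476*1823/28638 + 7534/2239 = -433874/14319 + 7534/2239 = -863564540/32060241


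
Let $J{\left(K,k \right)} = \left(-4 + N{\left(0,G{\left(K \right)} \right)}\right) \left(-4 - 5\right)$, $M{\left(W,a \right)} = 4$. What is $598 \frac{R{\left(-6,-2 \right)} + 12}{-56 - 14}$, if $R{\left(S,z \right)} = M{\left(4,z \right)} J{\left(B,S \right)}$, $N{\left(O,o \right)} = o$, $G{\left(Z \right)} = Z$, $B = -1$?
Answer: $- \frac{57408}{35} \approx -1640.2$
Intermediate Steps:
$J{\left(K,k \right)} = 36 - 9 K$ ($J{\left(K,k \right)} = \left(-4 + K\right) \left(-4 - 5\right) = \left(-4 + K\right) \left(-9\right) = 36 - 9 K$)
$R{\left(S,z \right)} = 180$ ($R{\left(S,z \right)} = 4 \left(36 - -9\right) = 4 \left(36 + 9\right) = 4 \cdot 45 = 180$)
$598 \frac{R{\left(-6,-2 \right)} + 12}{-56 - 14} = 598 \frac{180 + 12}{-56 - 14} = 598 \frac{192}{-70} = 598 \cdot 192 \left(- \frac{1}{70}\right) = 598 \left(- \frac{96}{35}\right) = - \frac{57408}{35}$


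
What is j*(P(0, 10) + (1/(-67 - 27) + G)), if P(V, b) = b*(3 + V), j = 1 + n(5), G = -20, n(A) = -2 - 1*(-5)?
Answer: 1878/47 ≈ 39.957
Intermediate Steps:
n(A) = 3 (n(A) = -2 + 5 = 3)
j = 4 (j = 1 + 3 = 4)
j*(P(0, 10) + (1/(-67 - 27) + G)) = 4*(10*(3 + 0) + (1/(-67 - 27) - 20)) = 4*(10*3 + (1/(-94) - 20)) = 4*(30 + (-1/94 - 20)) = 4*(30 - 1881/94) = 4*(939/94) = 1878/47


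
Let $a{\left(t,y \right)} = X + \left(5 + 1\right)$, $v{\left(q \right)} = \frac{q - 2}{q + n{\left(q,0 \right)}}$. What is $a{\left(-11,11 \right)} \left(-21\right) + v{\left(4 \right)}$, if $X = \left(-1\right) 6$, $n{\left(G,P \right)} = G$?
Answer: $\frac{1}{4} \approx 0.25$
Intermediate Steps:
$v{\left(q \right)} = \frac{-2 + q}{2 q}$ ($v{\left(q \right)} = \frac{q - 2}{q + q} = \frac{-2 + q}{2 q}$)
$X = -6$
$a{\left(t,y \right)} = 0$ ($a{\left(t,y \right)} = -6 + \left(5 + 1\right) = -6 + 6 = 0$)
$a{\left(-11,11 \right)} \left(-21\right) + v{\left(4 \right)} = 0 \left(-21\right) + \frac{-2 + 4}{2 \cdot 4} = 0 + \frac{1}{2} \cdot \frac{1}{4} \cdot 2 = 0 + \frac{1}{4} = \frac{1}{4}$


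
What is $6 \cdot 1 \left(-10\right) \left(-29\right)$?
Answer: $1740$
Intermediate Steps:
$6 \cdot 1 \left(-10\right) \left(-29\right) = 6 \left(-10\right) \left(-29\right) = \left(-60\right) \left(-29\right) = 1740$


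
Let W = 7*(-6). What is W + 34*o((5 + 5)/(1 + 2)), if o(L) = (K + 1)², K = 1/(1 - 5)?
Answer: -183/8 ≈ -22.875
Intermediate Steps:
K = -¼ (K = 1/(-4) = -¼ ≈ -0.25000)
o(L) = 9/16 (o(L) = (-¼ + 1)² = (¾)² = 9/16)
W = -42
W + 34*o((5 + 5)/(1 + 2)) = -42 + 34*(9/16) = -42 + 153/8 = -183/8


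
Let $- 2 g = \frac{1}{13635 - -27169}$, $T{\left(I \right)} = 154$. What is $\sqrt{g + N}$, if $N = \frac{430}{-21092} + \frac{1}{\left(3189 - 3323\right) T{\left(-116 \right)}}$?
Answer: $\frac{i \sqrt{2469741167876422902}}{10990176428} \approx 0.143 i$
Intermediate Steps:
$g = - \frac{1}{81608}$ ($g = - \frac{1}{2 \left(13635 - -27169\right)} = - \frac{1}{2 \left(13635 + 27169\right)} = - \frac{1}{2 \cdot 40804} = \left(- \frac{1}{2}\right) \frac{1}{40804} = - \frac{1}{81608} \approx -1.2254 \cdot 10^{-5}$)
$N = - \frac{2223643}{108813628}$ ($N = \frac{430}{-21092} + \frac{1}{\left(3189 - 3323\right) 154} = 430 \left(- \frac{1}{21092}\right) + \frac{1}{-134} \cdot \frac{1}{154} = - \frac{215}{10546} - \frac{1}{20636} = - \frac{2223643}{108813628} \approx -0.020435$)
$\sqrt{g + N} = \sqrt{- \frac{1}{81608} - \frac{2223643}{108813628}} = \sqrt{- \frac{45393967893}{2220015638456}} = \frac{i \sqrt{2469741167876422902}}{10990176428}$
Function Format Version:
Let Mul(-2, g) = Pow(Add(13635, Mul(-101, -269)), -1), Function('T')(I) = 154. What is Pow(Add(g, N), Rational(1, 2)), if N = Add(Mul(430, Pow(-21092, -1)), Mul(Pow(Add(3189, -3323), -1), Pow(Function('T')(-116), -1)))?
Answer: Mul(Rational(1, 10990176428), I, Pow(2469741167876422902, Rational(1, 2))) ≈ Mul(0.14300, I)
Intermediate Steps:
g = Rational(-1, 81608) (g = Mul(Rational(-1, 2), Pow(Add(13635, Mul(-101, -269)), -1)) = Mul(Rational(-1, 2), Pow(Add(13635, 27169), -1)) = Mul(Rational(-1, 2), Pow(40804, -1)) = Mul(Rational(-1, 2), Rational(1, 40804)) = Rational(-1, 81608) ≈ -1.2254e-5)
N = Rational(-2223643, 108813628) (N = Add(Mul(430, Pow(-21092, -1)), Mul(Pow(Add(3189, -3323), -1), Pow(154, -1))) = Add(Mul(430, Rational(-1, 21092)), Mul(Pow(-134, -1), Rational(1, 154))) = Add(Rational(-215, 10546), Mul(Rational(-1, 134), Rational(1, 154))) = Add(Rational(-215, 10546), Rational(-1, 20636)) = Rational(-2223643, 108813628) ≈ -0.020435)
Pow(Add(g, N), Rational(1, 2)) = Pow(Add(Rational(-1, 81608), Rational(-2223643, 108813628)), Rational(1, 2)) = Pow(Rational(-45393967893, 2220015638456), Rational(1, 2)) = Mul(Rational(1, 10990176428), I, Pow(2469741167876422902, Rational(1, 2)))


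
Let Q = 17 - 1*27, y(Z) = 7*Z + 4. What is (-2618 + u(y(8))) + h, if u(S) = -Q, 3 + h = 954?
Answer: -1657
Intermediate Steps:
h = 951 (h = -3 + 954 = 951)
y(Z) = 4 + 7*Z
Q = -10 (Q = 17 - 27 = -10)
u(S) = 10 (u(S) = -1*(-10) = 10)
(-2618 + u(y(8))) + h = (-2618 + 10) + 951 = -2608 + 951 = -1657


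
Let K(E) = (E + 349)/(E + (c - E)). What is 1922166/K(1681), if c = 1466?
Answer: 1408947678/1015 ≈ 1.3881e+6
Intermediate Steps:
K(E) = 349/1466 + E/1466 (K(E) = (E + 349)/(E + (1466 - E)) = (349 + E)/1466 = (349 + E)*(1/1466) = 349/1466 + E/1466)
1922166/K(1681) = 1922166/(349/1466 + (1/1466)*1681) = 1922166/(349/1466 + 1681/1466) = 1922166/(1015/733) = 1922166*(733/1015) = 1408947678/1015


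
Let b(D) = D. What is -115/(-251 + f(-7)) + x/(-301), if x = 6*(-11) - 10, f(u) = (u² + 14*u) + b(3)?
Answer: 57187/89397 ≈ 0.63970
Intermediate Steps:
f(u) = 3 + u² + 14*u (f(u) = (u² + 14*u) + 3 = 3 + u² + 14*u)
x = -76 (x = -66 - 10 = -76)
-115/(-251 + f(-7)) + x/(-301) = -115/(-251 + (3 + (-7)² + 14*(-7))) - 76/(-301) = -115/(-251 + (3 + 49 - 98)) - 76*(-1/301) = -115/(-251 - 46) + 76/301 = -115/(-297) + 76/301 = -115*(-1/297) + 76/301 = 115/297 + 76/301 = 57187/89397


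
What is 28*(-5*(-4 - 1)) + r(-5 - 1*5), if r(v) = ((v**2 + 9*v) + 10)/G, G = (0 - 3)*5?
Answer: 2096/3 ≈ 698.67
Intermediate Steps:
G = -15 (G = -3*5 = -15)
r(v) = -2/3 - 3*v/5 - v**2/15 (r(v) = ((v**2 + 9*v) + 10)/(-15) = (10 + v**2 + 9*v)*(-1/15) = -2/3 - 3*v/5 - v**2/15)
28*(-5*(-4 - 1)) + r(-5 - 1*5) = 28*(-5*(-4 - 1)) + (-2/3 - 3*(-5 - 1*5)/5 - (-5 - 1*5)**2/15) = 28*(-5*(-5)) + (-2/3 - 3*(-5 - 5)/5 - (-5 - 5)**2/15) = 28*25 + (-2/3 - 3/5*(-10) - 1/15*(-10)**2) = 700 + (-2/3 + 6 - 1/15*100) = 700 + (-2/3 + 6 - 20/3) = 700 - 4/3 = 2096/3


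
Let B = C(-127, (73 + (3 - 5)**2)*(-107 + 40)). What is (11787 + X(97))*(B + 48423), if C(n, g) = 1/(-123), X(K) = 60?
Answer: 23520354572/41 ≈ 5.7367e+8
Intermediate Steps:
C(n, g) = -1/123
B = -1/123 ≈ -0.0081301
(11787 + X(97))*(B + 48423) = (11787 + 60)*(-1/123 + 48423) = 11847*(5956028/123) = 23520354572/41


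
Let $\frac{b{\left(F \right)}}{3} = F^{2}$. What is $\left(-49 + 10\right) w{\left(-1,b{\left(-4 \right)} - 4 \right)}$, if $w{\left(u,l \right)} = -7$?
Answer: $273$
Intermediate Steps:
$b{\left(F \right)} = 3 F^{2}$
$\left(-49 + 10\right) w{\left(-1,b{\left(-4 \right)} - 4 \right)} = \left(-49 + 10\right) \left(-7\right) = \left(-39\right) \left(-7\right) = 273$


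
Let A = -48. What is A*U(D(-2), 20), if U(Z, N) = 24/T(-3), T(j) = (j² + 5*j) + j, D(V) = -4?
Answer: 128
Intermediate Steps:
T(j) = j² + 6*j
U(Z, N) = -8/3 (U(Z, N) = 24/((-3*(6 - 3))) = 24/((-3*3)) = 24/(-9) = 24*(-⅑) = -8/3)
A*U(D(-2), 20) = -48*(-8/3) = 128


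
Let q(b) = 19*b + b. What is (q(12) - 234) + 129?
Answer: 135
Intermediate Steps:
q(b) = 20*b
(q(12) - 234) + 129 = (20*12 - 234) + 129 = (240 - 234) + 129 = 6 + 129 = 135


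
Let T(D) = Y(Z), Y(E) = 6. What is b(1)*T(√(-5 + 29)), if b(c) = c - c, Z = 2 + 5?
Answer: 0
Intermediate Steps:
Z = 7
T(D) = 6
b(c) = 0
b(1)*T(√(-5 + 29)) = 0*6 = 0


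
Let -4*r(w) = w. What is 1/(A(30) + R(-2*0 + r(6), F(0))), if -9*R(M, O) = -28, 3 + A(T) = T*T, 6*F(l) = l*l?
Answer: 9/8101 ≈ 0.0011110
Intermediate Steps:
r(w) = -w/4
F(l) = l²/6 (F(l) = (l*l)/6 = l²/6)
A(T) = -3 + T² (A(T) = -3 + T*T = -3 + T²)
R(M, O) = 28/9 (R(M, O) = -⅑*(-28) = 28/9)
1/(A(30) + R(-2*0 + r(6), F(0))) = 1/((-3 + 30²) + 28/9) = 1/((-3 + 900) + 28/9) = 1/(897 + 28/9) = 1/(8101/9) = 9/8101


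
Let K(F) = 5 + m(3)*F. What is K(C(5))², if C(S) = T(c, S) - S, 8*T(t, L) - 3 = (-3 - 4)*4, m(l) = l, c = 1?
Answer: 24025/64 ≈ 375.39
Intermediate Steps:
T(t, L) = -25/8 (T(t, L) = 3/8 + ((-3 - 4)*4)/8 = 3/8 + (-7*4)/8 = 3/8 + (⅛)*(-28) = 3/8 - 7/2 = -25/8)
C(S) = -25/8 - S
K(F) = 5 + 3*F
K(C(5))² = (5 + 3*(-25/8 - 1*5))² = (5 + 3*(-25/8 - 5))² = (5 + 3*(-65/8))² = (5 - 195/8)² = (-155/8)² = 24025/64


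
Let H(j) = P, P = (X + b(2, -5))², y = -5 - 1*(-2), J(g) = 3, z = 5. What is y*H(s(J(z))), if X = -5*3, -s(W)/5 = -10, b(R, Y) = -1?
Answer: -768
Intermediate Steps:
s(W) = 50 (s(W) = -5*(-10) = 50)
X = -15
y = -3 (y = -5 + 2 = -3)
P = 256 (P = (-15 - 1)² = (-16)² = 256)
H(j) = 256
y*H(s(J(z))) = -3*256 = -768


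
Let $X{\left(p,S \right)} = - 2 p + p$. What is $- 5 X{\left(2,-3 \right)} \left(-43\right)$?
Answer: $-430$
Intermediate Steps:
$X{\left(p,S \right)} = - p$
$- 5 X{\left(2,-3 \right)} \left(-43\right) = - 5 \left(\left(-1\right) 2\right) \left(-43\right) = \left(-5\right) \left(-2\right) \left(-43\right) = 10 \left(-43\right) = -430$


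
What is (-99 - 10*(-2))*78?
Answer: -6162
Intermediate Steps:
(-99 - 10*(-2))*78 = (-99 + 20)*78 = -79*78 = -6162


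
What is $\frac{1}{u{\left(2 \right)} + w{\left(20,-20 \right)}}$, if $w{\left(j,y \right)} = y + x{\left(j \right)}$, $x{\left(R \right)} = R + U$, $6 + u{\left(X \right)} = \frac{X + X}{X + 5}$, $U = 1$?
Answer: $- \frac{7}{31} \approx -0.22581$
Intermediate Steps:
$u{\left(X \right)} = -6 + \frac{2 X}{5 + X}$ ($u{\left(X \right)} = -6 + \frac{X + X}{X + 5} = -6 + \frac{2 X}{5 + X}$)
$x{\left(R \right)} = 1 + R$ ($x{\left(R \right)} = R + 1 = 1 + R$)
$w{\left(j,y \right)} = 1 + j + y$ ($w{\left(j,y \right)} = y + \left(1 + j\right) = 1 + j + y$)
$\frac{1}{u{\left(2 \right)} + w{\left(20,-20 \right)}} = \frac{1}{\frac{2 \left(-15 - 4\right)}{5 + 2} + \left(1 + 20 - 20\right)} = \frac{1}{\frac{2 \left(-15 - 4\right)}{7} + 1} = \frac{1}{2 \cdot \frac{1}{7} \left(-19\right) + 1} = \frac{1}{- \frac{38}{7} + 1} = \frac{1}{- \frac{31}{7}} = - \frac{7}{31}$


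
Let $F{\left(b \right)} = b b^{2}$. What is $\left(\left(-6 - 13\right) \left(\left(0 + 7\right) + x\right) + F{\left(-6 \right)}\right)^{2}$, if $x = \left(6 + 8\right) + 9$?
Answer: $617796$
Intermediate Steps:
$x = 23$ ($x = 14 + 9 = 23$)
$F{\left(b \right)} = b^{3}$
$\left(\left(-6 - 13\right) \left(\left(0 + 7\right) + x\right) + F{\left(-6 \right)}\right)^{2} = \left(\left(-6 - 13\right) \left(\left(0 + 7\right) + 23\right) + \left(-6\right)^{3}\right)^{2} = \left(- 19 \left(7 + 23\right) - 216\right)^{2} = \left(\left(-19\right) 30 - 216\right)^{2} = \left(-570 - 216\right)^{2} = \left(-786\right)^{2} = 617796$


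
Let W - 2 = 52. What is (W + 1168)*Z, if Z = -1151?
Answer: -1406522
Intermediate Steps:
W = 54 (W = 2 + 52 = 54)
(W + 1168)*Z = (54 + 1168)*(-1151) = 1222*(-1151) = -1406522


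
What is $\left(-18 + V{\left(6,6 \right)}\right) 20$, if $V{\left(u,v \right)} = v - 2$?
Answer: $-280$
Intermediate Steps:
$V{\left(u,v \right)} = -2 + v$ ($V{\left(u,v \right)} = v - 2 = -2 + v$)
$\left(-18 + V{\left(6,6 \right)}\right) 20 = \left(-18 + \left(-2 + 6\right)\right) 20 = \left(-18 + 4\right) 20 = \left(-14\right) 20 = -280$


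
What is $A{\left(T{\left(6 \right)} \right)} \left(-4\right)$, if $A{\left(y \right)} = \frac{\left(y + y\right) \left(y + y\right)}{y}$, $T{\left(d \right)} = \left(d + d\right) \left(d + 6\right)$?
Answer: $-2304$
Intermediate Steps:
$T{\left(d \right)} = 2 d \left(6 + d\right)$
$A{\left(y \right)} = 4 y$ ($A{\left(y \right)} = \frac{2 y 2 y}{y} = \frac{4 y^{2}}{y} = 4 y$)
$A{\left(T{\left(6 \right)} \right)} \left(-4\right) = 4 \cdot 2 \cdot 6 \left(6 + 6\right) \left(-4\right) = 4 \cdot 2 \cdot 6 \cdot 12 \left(-4\right) = 4 \cdot 144 \left(-4\right) = 576 \left(-4\right) = -2304$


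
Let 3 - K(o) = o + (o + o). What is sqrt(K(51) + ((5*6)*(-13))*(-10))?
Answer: 25*sqrt(6) ≈ 61.237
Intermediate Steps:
K(o) = 3 - 3*o (K(o) = 3 - (o + (o + o)) = 3 - (o + 2*o) = 3 - 3*o)
sqrt(K(51) + ((5*6)*(-13))*(-10)) = sqrt((3 - 3*51) + ((5*6)*(-13))*(-10)) = sqrt((3 - 153) + (30*(-13))*(-10)) = sqrt(-150 - 390*(-10)) = sqrt(-150 + 3900) = sqrt(3750) = 25*sqrt(6)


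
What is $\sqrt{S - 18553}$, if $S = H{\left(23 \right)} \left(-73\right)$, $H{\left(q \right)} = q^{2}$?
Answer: $i \sqrt{57170} \approx 239.1 i$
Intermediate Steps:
$S = -38617$ ($S = 23^{2} \left(-73\right) = 529 \left(-73\right) = -38617$)
$\sqrt{S - 18553} = \sqrt{-38617 - 18553} = \sqrt{-57170} = i \sqrt{57170}$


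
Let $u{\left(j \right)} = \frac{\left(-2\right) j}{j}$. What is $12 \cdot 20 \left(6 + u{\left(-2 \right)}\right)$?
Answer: $960$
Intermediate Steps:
$u{\left(j \right)} = -2$
$12 \cdot 20 \left(6 + u{\left(-2 \right)}\right) = 12 \cdot 20 \left(6 - 2\right) = 240 \cdot 4 = 960$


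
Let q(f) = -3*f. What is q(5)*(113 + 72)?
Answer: -2775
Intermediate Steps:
q(5)*(113 + 72) = (-3*5)*(113 + 72) = -15*185 = -2775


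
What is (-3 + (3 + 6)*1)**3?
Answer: 216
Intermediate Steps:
(-3 + (3 + 6)*1)**3 = (-3 + 9*1)**3 = (-3 + 9)**3 = 6**3 = 216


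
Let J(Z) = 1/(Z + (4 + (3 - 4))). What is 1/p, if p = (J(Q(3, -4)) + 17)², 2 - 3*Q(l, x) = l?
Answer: 64/19321 ≈ 0.0033125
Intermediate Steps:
Q(l, x) = ⅔ - l/3
J(Z) = 1/(3 + Z) (J(Z) = 1/(Z + (4 - 1)) = 1/(Z + 3) = 1/(3 + Z))
p = 19321/64 (p = (1/(3 + (⅔ - ⅓*3)) + 17)² = (1/(3 + (⅔ - 1)) + 17)² = (1/(3 - ⅓) + 17)² = (1/(8/3) + 17)² = (3/8 + 17)² = (139/8)² = 19321/64 ≈ 301.89)
1/p = 1/(19321/64) = 64/19321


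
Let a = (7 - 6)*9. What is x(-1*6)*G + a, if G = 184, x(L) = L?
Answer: -1095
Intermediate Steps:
a = 9 (a = 1*9 = 9)
x(-1*6)*G + a = -1*6*184 + 9 = -6*184 + 9 = -1104 + 9 = -1095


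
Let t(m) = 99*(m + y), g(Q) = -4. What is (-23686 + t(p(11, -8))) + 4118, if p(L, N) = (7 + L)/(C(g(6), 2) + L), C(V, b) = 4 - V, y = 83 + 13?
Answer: -189434/19 ≈ -9970.2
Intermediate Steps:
y = 96
p(L, N) = (7 + L)/(8 + L) (p(L, N) = (7 + L)/((4 - 1*(-4)) + L) = (7 + L)/((4 + 4) + L) = (7 + L)/(8 + L))
t(m) = 9504 + 99*m (t(m) = 99*(m + 96) = 99*(96 + m) = 9504 + 99*m)
(-23686 + t(p(11, -8))) + 4118 = (-23686 + (9504 + 99*((7 + 11)/(8 + 11)))) + 4118 = (-23686 + (9504 + 99*(18/19))) + 4118 = (-23686 + (9504 + 1782/19)) + 4118 = (-23686 + 182358/19) + 4118 = -267676/19 + 4118 = -189434/19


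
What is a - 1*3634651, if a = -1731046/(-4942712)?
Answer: -8982515691233/2471356 ≈ -3.6347e+6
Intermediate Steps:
a = 865523/2471356 (a = -1731046*(-1/4942712) = 865523/2471356 ≈ 0.35022)
a - 1*3634651 = 865523/2471356 - 1*3634651 = 865523/2471356 - 3634651 = -8982515691233/2471356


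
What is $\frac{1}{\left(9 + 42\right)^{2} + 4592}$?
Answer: $\frac{1}{7193} \approx 0.00013902$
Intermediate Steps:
$\frac{1}{\left(9 + 42\right)^{2} + 4592} = \frac{1}{51^{2} + 4592} = \frac{1}{2601 + 4592} = \frac{1}{7193}$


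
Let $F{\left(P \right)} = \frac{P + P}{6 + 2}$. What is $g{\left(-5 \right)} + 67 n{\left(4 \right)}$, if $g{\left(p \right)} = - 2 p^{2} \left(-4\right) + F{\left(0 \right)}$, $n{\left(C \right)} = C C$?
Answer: $1272$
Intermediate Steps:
$n{\left(C \right)} = C^{2}$
$F{\left(P \right)} = \frac{P}{4}$ ($F{\left(P \right)} = \frac{2 P}{8} = 2 P \frac{1}{8} = \frac{P}{4}$)
$g{\left(p \right)} = 8 p^{2}$ ($g{\left(p \right)} = - 2 p^{2} \left(-4\right) + \frac{1}{4} \cdot 0 = 8 p^{2} + 0 = 8 p^{2}$)
$g{\left(-5 \right)} + 67 n{\left(4 \right)} = 8 \left(-5\right)^{2} + 67 \cdot 4^{2} = 8 \cdot 25 + 67 \cdot 16 = 200 + 1072 = 1272$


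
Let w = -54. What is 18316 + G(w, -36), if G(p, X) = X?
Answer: 18280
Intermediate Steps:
18316 + G(w, -36) = 18316 - 36 = 18280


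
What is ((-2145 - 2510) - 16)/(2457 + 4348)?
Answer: -4671/6805 ≈ -0.68641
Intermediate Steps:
((-2145 - 2510) - 16)/(2457 + 4348) = (-4655 - 16)/6805 = -4671*1/6805 = -4671/6805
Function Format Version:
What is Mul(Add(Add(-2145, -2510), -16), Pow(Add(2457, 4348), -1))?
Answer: Rational(-4671, 6805) ≈ -0.68641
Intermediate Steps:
Mul(Add(Add(-2145, -2510), -16), Pow(Add(2457, 4348), -1)) = Mul(Add(-4655, -16), Pow(6805, -1)) = Mul(-4671, Rational(1, 6805)) = Rational(-4671, 6805)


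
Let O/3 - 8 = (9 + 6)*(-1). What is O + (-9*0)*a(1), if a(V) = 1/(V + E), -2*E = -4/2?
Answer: -21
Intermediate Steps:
E = 1 (E = -(-2)/2 = -½*(-2) = 1)
a(V) = 1/(1 + V) (a(V) = 1/(V + 1) = 1/(1 + V))
O = -21 (O = 24 + 3*((9 + 6)*(-1)) = 24 + 3*(15*(-1)) = 24 + 3*(-15) = 24 - 45 = -21)
O + (-9*0)*a(1) = -21 + (-9*0)/(1 + 1) = -21 + 0/2 = -21 + 0*(½) = -21 + 0 = -21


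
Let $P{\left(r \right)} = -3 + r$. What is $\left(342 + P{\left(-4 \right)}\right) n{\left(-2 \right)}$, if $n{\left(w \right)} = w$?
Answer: $-670$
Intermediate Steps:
$\left(342 + P{\left(-4 \right)}\right) n{\left(-2 \right)} = \left(342 - 7\right) \left(-2\right) = 335 \left(-2\right) = -670$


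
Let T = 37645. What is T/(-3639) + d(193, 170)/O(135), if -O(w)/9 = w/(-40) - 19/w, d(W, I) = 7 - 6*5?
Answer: -152981705/13817283 ≈ -11.072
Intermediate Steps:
d(W, I) = -23 (d(W, I) = 7 - 30 = -23)
O(w) = 171/w + 9*w/40 (O(w) = -9*(w/(-40) - 19/w) = -9*(w*(-1/40) - 19/w) = -9*(-w/40 - 19/w) = -9*(-19/w - w/40) = 171/w + 9*w/40)
T/(-3639) + d(193, 170)/O(135) = 37645/(-3639) - 23/(171/135 + (9/40)*135) = 37645*(-1/3639) - 23/(171*(1/135) + 243/8) = -37645/3639 - 23/(19/15 + 243/8) = -37645/3639 - 23/3797/120 = -37645/3639 - 23*120/3797 = -37645/3639 - 2760/3797 = -152981705/13817283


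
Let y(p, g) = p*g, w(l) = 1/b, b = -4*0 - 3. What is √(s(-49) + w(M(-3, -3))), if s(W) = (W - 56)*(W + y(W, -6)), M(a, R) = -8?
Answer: 2*I*√57882/3 ≈ 160.39*I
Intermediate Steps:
b = -3 (b = 0 - 3 = -3)
w(l) = -⅓ (w(l) = 1/(-3) = -⅓)
y(p, g) = g*p
s(W) = -5*W*(-56 + W) (s(W) = (W - 56)*(W - 6*W) = (-56 + W)*(-5*W) = -5*W*(-56 + W))
√(s(-49) + w(M(-3, -3))) = √(5*(-49)*(56 - 1*(-49)) - ⅓) = √(5*(-49)*(56 + 49) - ⅓) = √(5*(-49)*105 - ⅓) = √(-25725 - ⅓) = √(-77176/3) = 2*I*√57882/3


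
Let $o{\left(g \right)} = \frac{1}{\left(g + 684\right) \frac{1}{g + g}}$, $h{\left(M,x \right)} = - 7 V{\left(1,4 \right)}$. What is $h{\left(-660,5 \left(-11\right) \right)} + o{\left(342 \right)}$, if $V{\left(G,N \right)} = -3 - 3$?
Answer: $\frac{128}{3} \approx 42.667$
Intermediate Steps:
$V{\left(G,N \right)} = -6$ ($V{\left(G,N \right)} = -3 - 3 = -6$)
$h{\left(M,x \right)} = 42$ ($h{\left(M,x \right)} = \left(-7\right) \left(-6\right) = 42$)
$o{\left(g \right)} = \frac{2 g}{684 + g}$ ($o{\left(g \right)} = \frac{1}{\left(684 + g\right) \frac{1}{2 g}} = \frac{1}{\frac{1}{2} \frac{1}{g} \left(684 + g\right)} = \frac{2 g}{684 + g}$)
$h{\left(-660,5 \left(-11\right) \right)} + o{\left(342 \right)} = 42 + 2 \cdot 342 \frac{1}{684 + 342} = 42 + 2 \cdot 342 \cdot \frac{1}{1026} = 42 + \frac{2}{3} = \frac{128}{3}$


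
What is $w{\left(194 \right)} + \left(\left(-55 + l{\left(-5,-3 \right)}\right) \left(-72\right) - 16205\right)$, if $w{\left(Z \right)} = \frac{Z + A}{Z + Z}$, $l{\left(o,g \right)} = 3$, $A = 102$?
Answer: $- \frac{1208643}{97} \approx -12460.0$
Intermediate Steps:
$w{\left(Z \right)} = \frac{102 + Z}{2 Z}$ ($w{\left(Z \right)} = \frac{Z + 102}{Z + Z} = \frac{102 + Z}{2 Z}$)
$w{\left(194 \right)} + \left(\left(-55 + l{\left(-5,-3 \right)}\right) \left(-72\right) - 16205\right) = \frac{102 + 194}{2 \cdot 194} - \left(16205 - \left(-55 + 3\right) \left(-72\right)\right) = \frac{1}{2} \cdot \frac{1}{194} \cdot 296 - 12461 = \frac{74}{97} + \left(3744 - 16205\right) = \frac{74}{97} - 12461 = - \frac{1208643}{97}$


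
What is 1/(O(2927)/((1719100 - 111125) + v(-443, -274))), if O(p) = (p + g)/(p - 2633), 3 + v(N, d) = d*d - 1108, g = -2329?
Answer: 19018860/23 ≈ 8.2691e+5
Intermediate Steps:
v(N, d) = -1111 + d² (v(N, d) = -3 + (d*d - 1108) = -3 + (d² - 1108) = -3 + (-1108 + d²) = -1111 + d²)
O(p) = (-2329 + p)/(-2633 + p) (O(p) = (p - 2329)/(p - 2633) = (-2329 + p)/(-2633 + p))
1/(O(2927)/((1719100 - 111125) + v(-443, -274))) = 1/(((-2329 + 2927)/(-2633 + 2927))/((1719100 - 111125) + (-1111 + (-274)²))) = 1/((598/294)/(1607975 + (-1111 + 75076))) = 1/(((1/294)*598)/(1607975 + 73965)) = 1/((299/147)/1681940) = 1/((299/147)*(1/1681940)) = 1/(23/19018860) = 19018860/23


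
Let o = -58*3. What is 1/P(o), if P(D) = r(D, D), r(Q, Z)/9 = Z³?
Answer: -1/47412216 ≈ -2.1092e-8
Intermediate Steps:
r(Q, Z) = 9*Z³
o = -174
P(D) = 9*D³
1/P(o) = 1/(9*(-174)³) = 1/(9*(-5268024)) = 1/(-47412216) = -1/47412216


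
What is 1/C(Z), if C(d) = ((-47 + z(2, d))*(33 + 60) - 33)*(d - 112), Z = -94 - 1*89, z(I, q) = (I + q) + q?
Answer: 1/11285520 ≈ 8.8609e-8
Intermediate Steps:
z(I, q) = I + 2*q
Z = -183 (Z = -94 - 89 = -183)
C(d) = (-4218 + 186*d)*(-112 + d) (C(d) = ((-47 + (2 + 2*d))*(33 + 60) - 33)*(d - 112) = ((-45 + 2*d)*93 - 33)*(-112 + d) = ((-4185 + 186*d) - 33)*(-112 + d) = (-4218 + 186*d)*(-112 + d))
1/C(Z) = 1/(472416 - 25050*(-183) + 186*(-183)**2) = 1/(472416 + 4584150 + 186*33489) = 1/(472416 + 4584150 + 6228954) = 1/11285520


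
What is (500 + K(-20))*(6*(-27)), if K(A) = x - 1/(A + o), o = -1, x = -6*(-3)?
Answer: -587466/7 ≈ -83924.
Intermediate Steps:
x = 18
K(A) = 18 - 1/(-1 + A) (K(A) = 18 - 1/(A - 1) = 18 - 1/(-1 + A))
(500 + K(-20))*(6*(-27)) = (500 + (-19 + 18*(-20))/(-1 - 20))*(6*(-27)) = (500 + (-19 - 360)/(-21))*(-162) = (500 - 1/21*(-379))*(-162) = (500 + 379/21)*(-162) = (10879/21)*(-162) = -587466/7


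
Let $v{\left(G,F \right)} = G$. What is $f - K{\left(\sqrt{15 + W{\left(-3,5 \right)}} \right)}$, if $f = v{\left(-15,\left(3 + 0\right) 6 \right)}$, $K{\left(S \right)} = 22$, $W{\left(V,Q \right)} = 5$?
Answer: $-37$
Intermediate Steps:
$f = -15$
$f - K{\left(\sqrt{15 + W{\left(-3,5 \right)}} \right)} = -15 - 22 = -37$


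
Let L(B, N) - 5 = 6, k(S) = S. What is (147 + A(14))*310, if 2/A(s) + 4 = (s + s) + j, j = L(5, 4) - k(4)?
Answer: 45590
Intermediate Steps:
L(B, N) = 11 (L(B, N) = 5 + 6 = 11)
j = 7 (j = 11 - 1*4 = 11 - 4 = 7)
A(s) = 2/(3 + 2*s) (A(s) = 2/(-4 + ((s + s) + 7)) = 2/(-4 + (2*s + 7)) = 2/(-4 + (7 + 2*s)) = 2/(3 + 2*s))
(147 + A(14))*310 = (147 + 2/(3 + 2*14))*310 = (147 + 2/(3 + 28))*310 = (147 + 2/31)*310 = (4559/31)*310 = 45590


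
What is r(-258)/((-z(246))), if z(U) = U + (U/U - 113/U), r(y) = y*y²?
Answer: 4224683952/60649 ≈ 69658.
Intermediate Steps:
r(y) = y³
z(U) = 1 + U - 113/U (z(U) = U + (1 - 113/U) = 1 + U - 113/U)
r(-258)/((-z(246))) = (-258)³/((-(1 + 246 - 113/246))) = -17173512*(-1/(1 + 246 - 113*1/246)) = -17173512*(-1/(1 + 246 - 113/246)) = -17173512/((-1*60649/246)) = -17173512/(-60649/246) = -17173512*(-246/60649) = 4224683952/60649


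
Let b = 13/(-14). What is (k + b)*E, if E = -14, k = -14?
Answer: 209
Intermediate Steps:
b = -13/14 (b = 13*(-1/14) = -13/14 ≈ -0.92857)
(k + b)*E = (-14 - 13/14)*(-14) = -209/14*(-14) = 209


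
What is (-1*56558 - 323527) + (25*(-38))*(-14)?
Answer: -366785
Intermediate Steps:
(-1*56558 - 323527) + (25*(-38))*(-14) = (-56558 - 323527) - 950*(-14) = -380085 + 13300 = -366785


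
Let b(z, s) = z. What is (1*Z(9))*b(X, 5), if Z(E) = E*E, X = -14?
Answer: -1134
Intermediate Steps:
Z(E) = E**2
(1*Z(9))*b(X, 5) = (1*9**2)*(-14) = (1*81)*(-14) = 81*(-14) = -1134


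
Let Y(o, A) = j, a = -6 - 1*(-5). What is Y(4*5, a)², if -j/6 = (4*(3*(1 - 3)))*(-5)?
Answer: 518400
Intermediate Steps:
a = -1 (a = -6 + 5 = -1)
j = -720 (j = -6*4*(3*(1 - 3))*(-5) = -6*4*(3*(-2))*(-5) = -6*4*(-6)*(-5) = -(-144)*(-5) = -6*120 = -720)
Y(o, A) = -720
Y(4*5, a)² = (-720)² = 518400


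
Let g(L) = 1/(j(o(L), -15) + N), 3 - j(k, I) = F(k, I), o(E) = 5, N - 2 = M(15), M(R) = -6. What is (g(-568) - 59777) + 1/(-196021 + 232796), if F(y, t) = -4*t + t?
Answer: -101121798779/1691650 ≈ -59777.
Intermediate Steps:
N = -4 (N = 2 - 6 = -4)
F(y, t) = -3*t
j(k, I) = 3 + 3*I (j(k, I) = 3 - (-3)*I = 3 + 3*I)
g(L) = -1/46 (g(L) = 1/((3 + 3*(-15)) - 4) = 1/((3 - 45) - 4) = 1/(-42 - 4) = 1/(-46) = -1/46)
(g(-568) - 59777) + 1/(-196021 + 232796) = (-1/46 - 59777) + 1/(-196021 + 232796) = -2749743/46 + 1/36775 = -101121798779/1691650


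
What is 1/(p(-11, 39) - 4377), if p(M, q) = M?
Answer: -1/4388 ≈ -0.00022789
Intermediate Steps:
1/(p(-11, 39) - 4377) = 1/(-11 - 4377) = 1/(-4388) = -1/4388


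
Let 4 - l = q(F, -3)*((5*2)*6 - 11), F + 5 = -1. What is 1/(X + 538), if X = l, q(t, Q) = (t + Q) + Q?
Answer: 1/1130 ≈ 0.00088496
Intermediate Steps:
F = -6 (F = -5 - 1 = -6)
q(t, Q) = t + 2*Q (q(t, Q) = (Q + t) + Q = t + 2*Q)
l = 592 (l = 4 - (-6 + 2*(-3))*((5*2)*6 - 11) = 4 - (-6 - 6)*(10*6 - 11) = 4 - (-12)*(60 - 11) = 4 - (-12)*49 = 4 - 1*(-588) = 4 + 588 = 592)
X = 592
1/(X + 538) = 1/(592 + 538) = 1/1130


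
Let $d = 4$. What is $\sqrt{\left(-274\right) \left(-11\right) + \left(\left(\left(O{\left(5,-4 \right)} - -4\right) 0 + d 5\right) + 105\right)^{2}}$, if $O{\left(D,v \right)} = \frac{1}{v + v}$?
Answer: $3 \sqrt{2071} \approx 136.52$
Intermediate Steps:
$O{\left(D,v \right)} = \frac{1}{2 v}$
$\sqrt{\left(-274\right) \left(-11\right) + \left(\left(\left(O{\left(5,-4 \right)} - -4\right) 0 + d 5\right) + 105\right)^{2}} = \sqrt{\left(-274\right) \left(-11\right) + \left(\left(\left(\frac{1}{2 \left(-4\right)} - -4\right) 0 + 4 \cdot 5\right) + 105\right)^{2}} = \sqrt{3014 + \left(\left(\left(\frac{1}{2} \left(- \frac{1}{4}\right) + 4\right) 0 + 20\right) + 105\right)^{2}} = \sqrt{3014 + \left(\left(\left(- \frac{1}{8} + 4\right) 0 + 20\right) + 105\right)^{2}} = \sqrt{3014 + \left(\left(\frac{31}{8} \cdot 0 + 20\right) + 105\right)^{2}} = \sqrt{3014 + \left(\left(0 + 20\right) + 105\right)^{2}} = \sqrt{3014 + \left(20 + 105\right)^{2}} = \sqrt{3014 + 125^{2}} = \sqrt{3014 + 15625} = \sqrt{18639} = 3 \sqrt{2071}$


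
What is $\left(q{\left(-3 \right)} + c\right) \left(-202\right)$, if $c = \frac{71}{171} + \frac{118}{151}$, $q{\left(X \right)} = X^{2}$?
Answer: $- \frac{53184176}{25821} \approx -2059.7$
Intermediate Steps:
$c = \frac{30899}{25821}$ ($c = 71 \cdot \frac{1}{171} + 118 \cdot \frac{1}{151} = \frac{71}{171} + \frac{118}{151} = \frac{30899}{25821} \approx 1.1967$)
$\left(q{\left(-3 \right)} + c\right) \left(-202\right) = \left(\left(-3\right)^{2} + \frac{30899}{25821}\right) \left(-202\right) = \left(9 + \frac{30899}{25821}\right) \left(-202\right) = \frac{263288}{25821} \left(-202\right) = - \frac{53184176}{25821}$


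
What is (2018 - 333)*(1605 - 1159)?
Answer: 751510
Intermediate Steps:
(2018 - 333)*(1605 - 1159) = 1685*446 = 751510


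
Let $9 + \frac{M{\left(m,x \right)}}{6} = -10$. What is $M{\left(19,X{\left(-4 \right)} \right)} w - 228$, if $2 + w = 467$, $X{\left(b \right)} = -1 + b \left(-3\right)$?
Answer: $-53238$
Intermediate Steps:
$X{\left(b \right)} = -1 - 3 b$
$M{\left(m,x \right)} = -114$ ($M{\left(m,x \right)} = -54 + 6 \left(-10\right) = -54 - 60 = -114$)
$w = 465$ ($w = -2 + 467 = 465$)
$M{\left(19,X{\left(-4 \right)} \right)} w - 228 = \left(-114\right) 465 - 228 = -53010 - 228 = -53238$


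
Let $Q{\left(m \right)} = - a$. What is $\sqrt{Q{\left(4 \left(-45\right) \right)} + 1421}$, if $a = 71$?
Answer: $15 \sqrt{6} \approx 36.742$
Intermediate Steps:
$Q{\left(m \right)} = -71$ ($Q{\left(m \right)} = \left(-1\right) 71 = -71$)
$\sqrt{Q{\left(4 \left(-45\right) \right)} + 1421} = \sqrt{-71 + 1421} = \sqrt{1350} = 15 \sqrt{6}$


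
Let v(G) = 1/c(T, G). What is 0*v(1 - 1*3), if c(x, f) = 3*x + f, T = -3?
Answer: 0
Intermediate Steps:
c(x, f) = f + 3*x
v(G) = 1/(-9 + G) (v(G) = 1/(G + 3*(-3)) = 1/(G - 9) = 1/(-9 + G))
0*v(1 - 1*3) = 0/(-9 + (1 - 1*3)) = 0/(-9 + (1 - 3)) = 0/(-9 - 2) = 0/(-11) = 0*(-1/11) = 0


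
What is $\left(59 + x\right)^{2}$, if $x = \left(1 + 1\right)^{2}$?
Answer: $3969$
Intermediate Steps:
$x = 4$ ($x = 2^{2} = 4$)
$\left(59 + x\right)^{2} = \left(59 + 4\right)^{2} = 63^{2} = 3969$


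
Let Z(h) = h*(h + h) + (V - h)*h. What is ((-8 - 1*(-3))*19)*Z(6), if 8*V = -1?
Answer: -13395/4 ≈ -3348.8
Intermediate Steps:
V = -1/8 (V = (1/8)*(-1) = -1/8 ≈ -0.12500)
Z(h) = 2*h**2 + h*(-1/8 - h) (Z(h) = h*(h + h) + (-1/8 - h)*h = h*(2*h) + h*(-1/8 - h) = 2*h**2 + h*(-1/8 - h))
((-8 - 1*(-3))*19)*Z(6) = ((-8 - 1*(-3))*19)*(6*(-1/8 + 6)) = ((-8 + 3)*19)*(6*(47/8)) = -5*19*(141/4) = -95*141/4 = -13395/4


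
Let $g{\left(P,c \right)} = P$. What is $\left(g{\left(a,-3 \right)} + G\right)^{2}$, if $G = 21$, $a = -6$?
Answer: $225$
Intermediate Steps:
$\left(g{\left(a,-3 \right)} + G\right)^{2} = \left(-6 + 21\right)^{2} = 15^{2} = 225$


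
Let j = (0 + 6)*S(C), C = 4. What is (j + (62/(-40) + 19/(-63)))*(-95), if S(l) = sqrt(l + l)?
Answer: 44327/252 - 1140*sqrt(2) ≈ -1436.3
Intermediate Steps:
S(l) = sqrt(2)*sqrt(l) (S(l) = sqrt(2*l) = sqrt(2)*sqrt(l))
j = 12*sqrt(2) (j = (0 + 6)*(sqrt(2)*sqrt(4)) = 6*(sqrt(2)*2) = 6*(2*sqrt(2)) = 12*sqrt(2) ≈ 16.971)
(j + (62/(-40) + 19/(-63)))*(-95) = (12*sqrt(2) + (62/(-40) + 19/(-63)))*(-95) = (12*sqrt(2) + (62*(-1/40) + 19*(-1/63)))*(-95) = (12*sqrt(2) + (-31/20 - 19/63))*(-95) = (12*sqrt(2) - 2333/1260)*(-95) = (-2333/1260 + 12*sqrt(2))*(-95) = 44327/252 - 1140*sqrt(2)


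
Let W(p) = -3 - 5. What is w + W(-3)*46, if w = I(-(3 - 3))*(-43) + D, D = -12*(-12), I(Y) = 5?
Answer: -439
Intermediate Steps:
W(p) = -8
D = 144
w = -71 (w = 5*(-43) + 144 = -215 + 144 = -71)
w + W(-3)*46 = -71 - 8*46 = -71 - 368 = -439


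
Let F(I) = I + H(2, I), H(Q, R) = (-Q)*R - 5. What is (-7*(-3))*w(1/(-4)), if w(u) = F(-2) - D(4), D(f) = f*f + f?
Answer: -483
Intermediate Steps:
D(f) = f + f**2 (D(f) = f**2 + f = f + f**2)
H(Q, R) = -5 - Q*R (H(Q, R) = -Q*R - 5 = -5 - Q*R)
F(I) = -5 - I (F(I) = I + (-5 - 1*2*I) = I + (-5 - 2*I) = -5 - I)
w(u) = -23 (w(u) = (-5 - 1*(-2)) - 4*(1 + 4) = (-5 + 2) - 4*5 = -3 - 1*20 = -3 - 20 = -23)
(-7*(-3))*w(1/(-4)) = -7*(-3)*(-23) = 21*(-23) = -483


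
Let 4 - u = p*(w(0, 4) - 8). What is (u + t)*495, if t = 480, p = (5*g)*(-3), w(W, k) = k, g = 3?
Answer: 150480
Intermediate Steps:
p = -45 (p = (5*3)*(-3) = 15*(-3) = -45)
u = -176 (u = 4 - (-45)*(4 - 8) = 4 - (-45)*(-4) = 4 - 1*180 = 4 - 180 = -176)
(u + t)*495 = (-176 + 480)*495 = 304*495 = 150480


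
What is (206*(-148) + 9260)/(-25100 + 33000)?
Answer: -5307/1975 ≈ -2.6871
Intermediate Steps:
(206*(-148) + 9260)/(-25100 + 33000) = (-30488 + 9260)/7900 = -21228*1/7900 = -5307/1975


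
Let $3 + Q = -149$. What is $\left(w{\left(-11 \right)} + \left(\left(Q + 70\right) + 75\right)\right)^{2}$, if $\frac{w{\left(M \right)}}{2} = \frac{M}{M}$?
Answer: $25$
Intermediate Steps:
$w{\left(M \right)} = 2$ ($w{\left(M \right)} = 2 \frac{M}{M} = 2 \cdot 1 = 2$)
$Q = -152$ ($Q = -3 - 149 = -152$)
$\left(w{\left(-11 \right)} + \left(\left(Q + 70\right) + 75\right)\right)^{2} = \left(2 + \left(\left(-152 + 70\right) + 75\right)\right)^{2} = \left(2 + \left(-82 + 75\right)\right)^{2} = \left(2 - 7\right)^{2} = \left(-5\right)^{2} = 25$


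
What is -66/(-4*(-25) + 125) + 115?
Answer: 8603/75 ≈ 114.71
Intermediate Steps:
-66/(-4*(-25) + 125) + 115 = -66/(100 + 125) + 115 = -66/225 + 115 = -66*1/225 + 115 = -22/75 + 115 = 8603/75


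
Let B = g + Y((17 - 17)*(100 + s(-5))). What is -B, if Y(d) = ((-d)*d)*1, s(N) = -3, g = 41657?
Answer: -41657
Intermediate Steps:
Y(d) = -d**2 (Y(d) = -d**2*1 = -d**2)
B = 41657 (B = 41657 - ((17 - 17)*(100 - 3))**2 = 41657 - (0*97)**2 = 41657 - 1*0**2 = 41657 - 1*0 = 41657 + 0 = 41657)
-B = -1*41657 = -41657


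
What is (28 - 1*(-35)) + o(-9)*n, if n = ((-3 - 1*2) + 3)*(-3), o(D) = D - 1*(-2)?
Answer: 21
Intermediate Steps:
o(D) = 2 + D (o(D) = D + 2 = 2 + D)
n = 6 (n = ((-3 - 2) + 3)*(-3) = (-5 + 3)*(-3) = -2*(-3) = 6)
(28 - 1*(-35)) + o(-9)*n = (28 - 1*(-35)) + (2 - 9)*6 = (28 + 35) - 7*6 = 63 - 42 = 21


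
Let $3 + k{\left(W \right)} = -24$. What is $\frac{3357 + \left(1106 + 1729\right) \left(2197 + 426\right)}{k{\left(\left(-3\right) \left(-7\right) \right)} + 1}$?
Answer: $-286137$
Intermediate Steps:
$k{\left(W \right)} = -27$ ($k{\left(W \right)} = -3 - 24 = -27$)
$\frac{3357 + \left(1106 + 1729\right) \left(2197 + 426\right)}{k{\left(\left(-3\right) \left(-7\right) \right)} + 1} = \frac{3357 + \left(1106 + 1729\right) \left(2197 + 426\right)}{-27 + 1} = \frac{3357 + 2835 \cdot 2623}{-26} = \left(3357 + 7436205\right) \left(- \frac{1}{26}\right) = 7439562 \left(- \frac{1}{26}\right) = -286137$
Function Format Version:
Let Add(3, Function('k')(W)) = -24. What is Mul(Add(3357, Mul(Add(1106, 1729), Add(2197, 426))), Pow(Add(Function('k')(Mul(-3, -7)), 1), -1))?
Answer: -286137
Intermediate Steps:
Function('k')(W) = -27 (Function('k')(W) = Add(-3, -24) = -27)
Mul(Add(3357, Mul(Add(1106, 1729), Add(2197, 426))), Pow(Add(Function('k')(Mul(-3, -7)), 1), -1)) = Mul(Add(3357, Mul(Add(1106, 1729), Add(2197, 426))), Pow(Add(-27, 1), -1)) = Mul(Add(3357, Mul(2835, 2623)), Pow(-26, -1)) = Mul(Add(3357, 7436205), Rational(-1, 26)) = Mul(7439562, Rational(-1, 26)) = -286137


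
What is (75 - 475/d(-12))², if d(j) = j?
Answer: 1890625/144 ≈ 13129.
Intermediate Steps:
(75 - 475/d(-12))² = (75 - 475/(-12))² = (75 - 475*(-1/12))² = (75 + 475/12)² = (1375/12)² = 1890625/144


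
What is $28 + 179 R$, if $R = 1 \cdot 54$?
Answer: $9694$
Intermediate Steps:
$R = 54$
$28 + 179 R = 28 + 179 \cdot 54 = 28 + 9666 = 9694$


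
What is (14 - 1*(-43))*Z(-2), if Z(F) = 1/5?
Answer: 57/5 ≈ 11.400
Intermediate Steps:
Z(F) = ⅕
(14 - 1*(-43))*Z(-2) = (14 - 1*(-43))*(⅕) = (14 + 43)*(⅕) = 57*(⅕) = 57/5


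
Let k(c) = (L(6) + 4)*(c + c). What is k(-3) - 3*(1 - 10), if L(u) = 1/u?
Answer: 2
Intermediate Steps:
k(c) = 25*c/3 (k(c) = (1/6 + 4)*(c + c) = (1/6 + 4)*(2*c) = 25*(2*c)/6 = 25*c/3)
k(-3) - 3*(1 - 10) = (25/3)*(-3) - 3*(1 - 10) = -25 - 3*(-9) = -25 - 1*(-27) = -25 + 27 = 2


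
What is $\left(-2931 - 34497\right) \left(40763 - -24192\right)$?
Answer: $-2431135740$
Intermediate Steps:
$\left(-2931 - 34497\right) \left(40763 - -24192\right) = - 37428 \left(40763 + 24192\right) = \left(-37428\right) 64955 = -2431135740$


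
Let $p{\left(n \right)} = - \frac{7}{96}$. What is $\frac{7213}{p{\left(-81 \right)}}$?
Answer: $- \frac{692448}{7} \approx -98921.0$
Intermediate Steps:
$p{\left(n \right)} = - \frac{7}{96}$ ($p{\left(n \right)} = \left(-7\right) \frac{1}{96} = - \frac{7}{96}$)
$\frac{7213}{p{\left(-81 \right)}} = \frac{7213}{- \frac{7}{96}} = 7213 \left(- \frac{96}{7}\right) = - \frac{692448}{7}$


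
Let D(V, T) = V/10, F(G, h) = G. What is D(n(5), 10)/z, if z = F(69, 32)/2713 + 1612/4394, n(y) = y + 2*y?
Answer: 1375491/359734 ≈ 3.8236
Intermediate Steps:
n(y) = 3*y
D(V, T) = V/10 (D(V, T) = V*(1/10) = V/10)
z = 179867/458497 (z = 69/2713 + 1612/4394 = 69*(1/2713) + 1612*(1/4394) = 69/2713 + 62/169 = 179867/458497 ≈ 0.39230)
D(n(5), 10)/z = ((3*5)/10)/(179867/458497) = ((1/10)*15)*(458497/179867) = (3/2)*(458497/179867) = 1375491/359734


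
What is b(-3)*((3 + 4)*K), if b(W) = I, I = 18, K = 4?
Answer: 504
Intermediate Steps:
b(W) = 18
b(-3)*((3 + 4)*K) = 18*((3 + 4)*4) = 18*(7*4) = 18*28 = 504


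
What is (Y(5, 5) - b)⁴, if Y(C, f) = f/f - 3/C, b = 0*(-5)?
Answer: 16/625 ≈ 0.025600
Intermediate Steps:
b = 0
Y(C, f) = 1 - 3/C
(Y(5, 5) - b)⁴ = ((-3 + 5)/5 - 1*0)⁴ = ((⅕)*2 + 0)⁴ = (⅖ + 0)⁴ = (⅖)⁴ = 16/625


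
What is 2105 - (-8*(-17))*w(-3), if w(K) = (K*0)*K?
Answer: 2105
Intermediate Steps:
w(K) = 0 (w(K) = 0*K = 0)
2105 - (-8*(-17))*w(-3) = 2105 - (-8*(-17))*0 = 2105 - 136*0 = 2105 - 1*0 = 2105 + 0 = 2105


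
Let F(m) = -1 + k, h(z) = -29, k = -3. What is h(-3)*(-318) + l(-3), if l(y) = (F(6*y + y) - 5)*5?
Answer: 9177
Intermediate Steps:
F(m) = -4 (F(m) = -1 - 3 = -4)
l(y) = -45 (l(y) = (-4 - 5)*5 = -9*5 = -45)
h(-3)*(-318) + l(-3) = -29*(-318) - 45 = 9222 - 45 = 9177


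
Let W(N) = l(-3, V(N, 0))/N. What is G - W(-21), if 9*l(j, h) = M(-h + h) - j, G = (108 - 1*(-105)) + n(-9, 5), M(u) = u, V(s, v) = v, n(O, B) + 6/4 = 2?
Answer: 26903/126 ≈ 213.52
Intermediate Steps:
n(O, B) = 1/2 (n(O, B) = -3/2 + 2 = 1/2)
G = 427/2 (G = (108 - 1*(-105)) + 1/2 = (108 + 105) + 1/2 = 213 + 1/2 = 427/2 ≈ 213.50)
l(j, h) = -j/9 (l(j, h) = ((-h + h) - j)/9 = (0 - j)/9 = (-j)/9 = -j/9)
W(N) = 1/(3*N) (W(N) = (-1/9*(-3))/N = 1/(3*N))
G - W(-21) = 427/2 - 1/(3*(-21)) = 427/2 - (-1)/(3*21) = 427/2 - 1*(-1/63) = 427/2 + 1/63 = 26903/126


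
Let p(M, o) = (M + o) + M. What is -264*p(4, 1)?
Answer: -2376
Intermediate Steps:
p(M, o) = o + 2*M
-264*p(4, 1) = -264*(1 + 2*4) = -264*(1 + 8) = -264*9 = -2376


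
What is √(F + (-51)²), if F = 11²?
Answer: √2722 ≈ 52.173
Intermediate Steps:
F = 121
√(F + (-51)²) = √(121 + (-51)²) = √(121 + 2601) = √2722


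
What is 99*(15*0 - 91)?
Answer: -9009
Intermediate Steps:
99*(15*0 - 91) = 99*(0 - 91) = 99*(-91) = -9009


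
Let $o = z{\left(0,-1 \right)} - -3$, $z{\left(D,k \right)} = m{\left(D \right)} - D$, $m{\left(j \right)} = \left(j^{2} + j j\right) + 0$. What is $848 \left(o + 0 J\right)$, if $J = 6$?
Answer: $2544$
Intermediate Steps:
$m{\left(j \right)} = 2 j^{2}$ ($m{\left(j \right)} = \left(j^{2} + j^{2}\right) + 0 = 2 j^{2} + 0 = 2 j^{2}$)
$z{\left(D,k \right)} = - D + 2 D^{2}$ ($z{\left(D,k \right)} = 2 D^{2} - D = - D + 2 D^{2}$)
$o = 3$ ($o = 0 \left(-1 + 2 \cdot 0\right) - -3 = 0 \left(-1 + 0\right) + 3 = 0 \left(-1\right) + 3 = 0 + 3 = 3$)
$848 \left(o + 0 J\right) = 848 \left(3 + 0 \cdot 6\right) = 848 \left(3 + 0\right) = 848 \cdot 3 = 2544$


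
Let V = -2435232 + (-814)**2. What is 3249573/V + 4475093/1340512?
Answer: 894154838443/594059957408 ≈ 1.5052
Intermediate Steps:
V = -1772636 (V = -2435232 + 662596 = -1772636)
3249573/V + 4475093/1340512 = 3249573/(-1772636) + 4475093/1340512 = 3249573*(-1/1772636) + 4475093*(1/1340512) = -3249573/1772636 + 4475093/1340512 = 894154838443/594059957408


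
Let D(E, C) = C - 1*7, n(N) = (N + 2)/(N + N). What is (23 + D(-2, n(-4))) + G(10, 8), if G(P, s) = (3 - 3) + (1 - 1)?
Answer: 65/4 ≈ 16.250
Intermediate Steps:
n(N) = (2 + N)/(2*N) (n(N) = (2 + N)/((2*N)) = (2 + N)*(1/(2*N)) = (2 + N)/(2*N))
D(E, C) = -7 + C (D(E, C) = C - 7 = -7 + C)
G(P, s) = 0 (G(P, s) = 0 + 0 = 0)
(23 + D(-2, n(-4))) + G(10, 8) = (23 + (-7 + (½)*(2 - 4)/(-4))) + 0 = (23 + (-7 + (½)*(-¼)*(-2))) + 0 = (23 + (-7 + ¼)) + 0 = (23 - 27/4) + 0 = 65/4 + 0 = 65/4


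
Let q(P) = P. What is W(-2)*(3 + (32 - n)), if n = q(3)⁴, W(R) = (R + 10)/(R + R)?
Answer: 92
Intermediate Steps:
W(R) = (10 + R)/(2*R) (W(R) = (10 + R)/((2*R)) = (10 + R)*(1/(2*R)) = (10 + R)/(2*R))
n = 81 (n = 3⁴ = 81)
W(-2)*(3 + (32 - n)) = ((½)*(10 - 2)/(-2))*(3 + (32 - 1*81)) = ((½)*(-½)*8)*(3 + (32 - 81)) = -2*(3 - 49) = -2*(-46) = 92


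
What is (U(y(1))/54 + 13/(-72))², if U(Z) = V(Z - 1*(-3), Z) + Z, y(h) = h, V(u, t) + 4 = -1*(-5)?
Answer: 961/46656 ≈ 0.020598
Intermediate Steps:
V(u, t) = 1 (V(u, t) = -4 - 1*(-5) = -4 + 5 = 1)
U(Z) = 1 + Z
(U(y(1))/54 + 13/(-72))² = ((1 + 1)/54 + 13/(-72))² = (2*(1/54) + 13*(-1/72))² = (1/27 - 13/72)² = (-31/216)² = 961/46656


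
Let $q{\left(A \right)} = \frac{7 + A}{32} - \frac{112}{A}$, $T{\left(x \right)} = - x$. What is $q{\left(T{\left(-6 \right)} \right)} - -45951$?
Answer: $\frac{4409543}{96} \approx 45933.0$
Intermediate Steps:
$q{\left(A \right)} = \frac{7}{32} - \frac{112}{A} + \frac{A}{32}$ ($q{\left(A \right)} = \left(7 + A\right) \frac{1}{32} - \frac{112}{A} = \left(\frac{7}{32} + \frac{A}{32}\right) - \frac{112}{A} = \frac{7}{32} - \frac{112}{A} + \frac{A}{32}$)
$q{\left(T{\left(-6 \right)} \right)} - -45951 = \frac{-3584 + \left(-1\right) \left(-6\right) \left(7 - -6\right)}{32 \left(\left(-1\right) \left(-6\right)\right)} - -45951 = \frac{-3584 + 6 \left(7 + 6\right)}{32 \cdot 6} + 45951 = \frac{1}{32} \cdot \frac{1}{6} \left(-3584 + 6 \cdot 13\right) + 45951 = \frac{1}{32} \cdot \frac{1}{6} \left(-3584 + 78\right) + 45951 = \frac{1}{32} \cdot \frac{1}{6} \left(-3506\right) + 45951 = - \frac{1753}{96} + 45951 = \frac{4409543}{96}$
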